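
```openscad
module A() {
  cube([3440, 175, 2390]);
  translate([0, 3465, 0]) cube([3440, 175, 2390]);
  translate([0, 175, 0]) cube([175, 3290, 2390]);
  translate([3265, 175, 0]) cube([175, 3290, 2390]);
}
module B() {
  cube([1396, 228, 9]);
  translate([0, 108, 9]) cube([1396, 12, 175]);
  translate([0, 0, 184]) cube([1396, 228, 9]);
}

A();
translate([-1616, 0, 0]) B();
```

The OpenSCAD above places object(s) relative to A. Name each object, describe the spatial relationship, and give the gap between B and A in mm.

A is a house frame. B is an I-beam. The I-beam is on the floor beside the house frame on its −x side. The gap between the I-beam and the house frame is 220 mm.

The I-beam's nearest face is 220 mm from the house frame's −x face.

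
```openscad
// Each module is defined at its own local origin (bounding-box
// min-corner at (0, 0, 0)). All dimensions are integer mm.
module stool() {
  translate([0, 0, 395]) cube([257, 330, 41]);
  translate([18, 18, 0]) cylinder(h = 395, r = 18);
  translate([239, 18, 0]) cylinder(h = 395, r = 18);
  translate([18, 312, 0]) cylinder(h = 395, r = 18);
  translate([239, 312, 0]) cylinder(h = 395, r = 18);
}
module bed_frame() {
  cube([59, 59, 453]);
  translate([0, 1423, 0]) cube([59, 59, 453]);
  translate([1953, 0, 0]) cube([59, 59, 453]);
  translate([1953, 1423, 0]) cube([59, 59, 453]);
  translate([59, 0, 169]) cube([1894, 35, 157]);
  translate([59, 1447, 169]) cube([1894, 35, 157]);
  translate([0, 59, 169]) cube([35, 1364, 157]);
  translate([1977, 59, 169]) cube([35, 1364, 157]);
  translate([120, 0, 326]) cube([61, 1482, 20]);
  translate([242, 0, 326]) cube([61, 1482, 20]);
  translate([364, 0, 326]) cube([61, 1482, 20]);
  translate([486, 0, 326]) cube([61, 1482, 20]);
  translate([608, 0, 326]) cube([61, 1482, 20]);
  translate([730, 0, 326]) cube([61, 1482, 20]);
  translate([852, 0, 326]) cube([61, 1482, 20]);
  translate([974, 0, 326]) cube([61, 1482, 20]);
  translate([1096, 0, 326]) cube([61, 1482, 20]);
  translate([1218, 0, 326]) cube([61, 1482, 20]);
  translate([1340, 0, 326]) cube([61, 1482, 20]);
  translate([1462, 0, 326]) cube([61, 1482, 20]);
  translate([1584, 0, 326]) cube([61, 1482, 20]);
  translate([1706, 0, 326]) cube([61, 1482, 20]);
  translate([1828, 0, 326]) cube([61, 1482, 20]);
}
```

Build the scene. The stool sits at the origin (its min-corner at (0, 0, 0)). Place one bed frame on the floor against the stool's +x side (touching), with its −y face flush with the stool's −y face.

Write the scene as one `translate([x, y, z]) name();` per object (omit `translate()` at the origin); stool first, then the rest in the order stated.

stool();
translate([257, 0, 0]) bed_frame();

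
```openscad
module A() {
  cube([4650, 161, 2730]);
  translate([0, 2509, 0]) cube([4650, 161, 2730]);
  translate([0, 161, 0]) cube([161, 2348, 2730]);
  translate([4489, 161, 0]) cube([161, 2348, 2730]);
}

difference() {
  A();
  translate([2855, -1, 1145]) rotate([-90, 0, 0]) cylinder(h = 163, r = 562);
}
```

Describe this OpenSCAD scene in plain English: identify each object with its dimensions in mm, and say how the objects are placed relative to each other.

A is a box-shaped house frame (walls only): outside footprint 4650×2670 mm, wall height 2730 mm, wall thickness 161 mm. The two y-facing walls run the full x-width; the two x-facing walls fit between the inner faces of the y-facing walls.

The house frame has a circular hole of radius 562 mm through its front wall, centred at (x = 2855, z = 1145).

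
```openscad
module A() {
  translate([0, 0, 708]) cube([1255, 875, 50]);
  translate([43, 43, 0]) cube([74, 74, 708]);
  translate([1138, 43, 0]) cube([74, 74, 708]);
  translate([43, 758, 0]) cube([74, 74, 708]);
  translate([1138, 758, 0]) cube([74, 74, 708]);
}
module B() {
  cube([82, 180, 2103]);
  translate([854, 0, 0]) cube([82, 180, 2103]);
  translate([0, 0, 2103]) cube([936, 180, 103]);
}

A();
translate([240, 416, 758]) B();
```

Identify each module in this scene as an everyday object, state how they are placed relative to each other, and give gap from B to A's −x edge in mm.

A is a table. B is a door frame. The door frame is on top of the table. The gap from the door frame to the table's −x edge is 240 mm.

The door frame's min-x is at 240; the table's min-x is 0; gap = 240 mm.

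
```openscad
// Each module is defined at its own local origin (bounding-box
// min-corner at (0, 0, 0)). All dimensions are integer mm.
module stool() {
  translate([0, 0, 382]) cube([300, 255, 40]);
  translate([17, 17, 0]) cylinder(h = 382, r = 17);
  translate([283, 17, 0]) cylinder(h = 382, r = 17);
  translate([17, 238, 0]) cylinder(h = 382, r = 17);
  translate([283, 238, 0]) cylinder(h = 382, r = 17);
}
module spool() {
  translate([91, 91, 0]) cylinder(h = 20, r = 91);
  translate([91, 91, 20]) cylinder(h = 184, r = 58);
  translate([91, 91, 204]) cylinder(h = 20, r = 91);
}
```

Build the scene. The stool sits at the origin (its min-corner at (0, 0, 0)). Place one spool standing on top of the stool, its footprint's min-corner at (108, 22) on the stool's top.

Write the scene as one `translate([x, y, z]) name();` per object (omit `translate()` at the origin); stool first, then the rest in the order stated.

stool();
translate([108, 22, 422]) spool();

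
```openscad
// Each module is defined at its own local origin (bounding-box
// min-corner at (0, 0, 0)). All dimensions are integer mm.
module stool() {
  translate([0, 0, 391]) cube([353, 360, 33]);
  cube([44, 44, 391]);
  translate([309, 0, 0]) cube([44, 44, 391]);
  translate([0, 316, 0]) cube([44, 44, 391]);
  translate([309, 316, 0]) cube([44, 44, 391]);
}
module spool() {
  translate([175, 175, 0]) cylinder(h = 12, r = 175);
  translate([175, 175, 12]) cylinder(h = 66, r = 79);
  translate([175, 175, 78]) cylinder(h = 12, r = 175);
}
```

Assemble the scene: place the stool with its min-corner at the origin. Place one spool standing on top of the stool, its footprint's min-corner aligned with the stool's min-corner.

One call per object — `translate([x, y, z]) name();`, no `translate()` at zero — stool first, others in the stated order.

stool();
translate([0, 0, 424]) spool();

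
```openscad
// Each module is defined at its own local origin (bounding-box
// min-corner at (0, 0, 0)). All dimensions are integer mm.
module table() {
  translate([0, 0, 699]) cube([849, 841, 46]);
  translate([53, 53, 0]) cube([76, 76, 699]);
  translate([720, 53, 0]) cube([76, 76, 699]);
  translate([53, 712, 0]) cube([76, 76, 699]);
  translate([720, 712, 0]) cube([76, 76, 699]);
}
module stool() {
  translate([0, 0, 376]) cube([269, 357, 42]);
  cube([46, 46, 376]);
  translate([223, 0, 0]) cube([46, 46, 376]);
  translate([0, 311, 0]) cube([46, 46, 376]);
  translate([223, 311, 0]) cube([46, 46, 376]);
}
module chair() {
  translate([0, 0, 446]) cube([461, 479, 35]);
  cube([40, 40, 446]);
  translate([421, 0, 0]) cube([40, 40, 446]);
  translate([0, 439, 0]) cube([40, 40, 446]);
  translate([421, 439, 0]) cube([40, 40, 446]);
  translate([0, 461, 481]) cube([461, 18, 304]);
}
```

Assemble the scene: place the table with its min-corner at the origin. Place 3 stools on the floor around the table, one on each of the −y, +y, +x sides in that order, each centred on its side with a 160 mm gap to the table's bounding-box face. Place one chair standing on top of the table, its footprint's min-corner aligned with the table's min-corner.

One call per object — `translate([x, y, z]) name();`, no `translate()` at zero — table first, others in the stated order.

table();
translate([290, -517, 0]) stool();
translate([290, 1001, 0]) stool();
translate([1009, 242, 0]) stool();
translate([0, 0, 745]) chair();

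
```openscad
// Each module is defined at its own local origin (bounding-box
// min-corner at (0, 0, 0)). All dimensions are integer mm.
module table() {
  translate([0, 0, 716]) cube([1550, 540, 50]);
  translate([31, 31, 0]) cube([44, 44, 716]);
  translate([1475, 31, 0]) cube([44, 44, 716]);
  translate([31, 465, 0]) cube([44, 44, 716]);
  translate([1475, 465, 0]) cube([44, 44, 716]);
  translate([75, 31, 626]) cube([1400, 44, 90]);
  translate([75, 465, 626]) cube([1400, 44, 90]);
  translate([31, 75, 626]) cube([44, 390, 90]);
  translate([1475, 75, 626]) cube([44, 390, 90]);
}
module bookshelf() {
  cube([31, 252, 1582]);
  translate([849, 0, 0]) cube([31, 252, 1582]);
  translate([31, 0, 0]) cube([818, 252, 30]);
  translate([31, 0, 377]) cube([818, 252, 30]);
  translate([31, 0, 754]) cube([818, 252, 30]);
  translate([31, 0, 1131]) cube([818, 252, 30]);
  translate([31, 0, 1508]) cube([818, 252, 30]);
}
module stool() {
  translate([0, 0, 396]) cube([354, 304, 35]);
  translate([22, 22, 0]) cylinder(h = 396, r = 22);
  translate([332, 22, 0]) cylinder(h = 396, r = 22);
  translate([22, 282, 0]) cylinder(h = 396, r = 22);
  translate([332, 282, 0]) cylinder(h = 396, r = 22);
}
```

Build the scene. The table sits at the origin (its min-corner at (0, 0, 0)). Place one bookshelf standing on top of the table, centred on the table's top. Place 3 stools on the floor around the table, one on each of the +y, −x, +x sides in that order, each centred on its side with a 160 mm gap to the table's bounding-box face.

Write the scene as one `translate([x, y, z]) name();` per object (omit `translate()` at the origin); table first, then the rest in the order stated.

table();
translate([335, 144, 766]) bookshelf();
translate([598, 700, 0]) stool();
translate([-514, 118, 0]) stool();
translate([1710, 118, 0]) stool();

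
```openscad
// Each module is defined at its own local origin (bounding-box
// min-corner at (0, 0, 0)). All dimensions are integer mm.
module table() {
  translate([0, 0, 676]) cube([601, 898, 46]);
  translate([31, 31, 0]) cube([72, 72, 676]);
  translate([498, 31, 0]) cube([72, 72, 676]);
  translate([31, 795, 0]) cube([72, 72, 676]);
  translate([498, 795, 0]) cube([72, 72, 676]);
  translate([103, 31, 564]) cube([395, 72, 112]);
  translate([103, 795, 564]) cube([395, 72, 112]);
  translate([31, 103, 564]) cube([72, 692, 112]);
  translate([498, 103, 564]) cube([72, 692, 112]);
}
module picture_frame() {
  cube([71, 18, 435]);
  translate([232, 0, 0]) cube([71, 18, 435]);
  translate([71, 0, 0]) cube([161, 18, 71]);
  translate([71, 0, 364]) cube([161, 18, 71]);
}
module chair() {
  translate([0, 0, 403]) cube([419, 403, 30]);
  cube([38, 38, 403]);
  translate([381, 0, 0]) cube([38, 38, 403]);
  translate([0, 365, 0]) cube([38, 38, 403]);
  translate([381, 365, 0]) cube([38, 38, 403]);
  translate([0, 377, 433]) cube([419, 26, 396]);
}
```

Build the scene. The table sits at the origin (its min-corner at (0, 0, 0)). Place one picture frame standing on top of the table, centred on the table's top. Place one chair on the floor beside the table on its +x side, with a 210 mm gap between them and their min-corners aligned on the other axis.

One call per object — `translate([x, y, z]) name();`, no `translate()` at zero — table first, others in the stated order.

table();
translate([149, 440, 722]) picture_frame();
translate([811, 0, 0]) chair();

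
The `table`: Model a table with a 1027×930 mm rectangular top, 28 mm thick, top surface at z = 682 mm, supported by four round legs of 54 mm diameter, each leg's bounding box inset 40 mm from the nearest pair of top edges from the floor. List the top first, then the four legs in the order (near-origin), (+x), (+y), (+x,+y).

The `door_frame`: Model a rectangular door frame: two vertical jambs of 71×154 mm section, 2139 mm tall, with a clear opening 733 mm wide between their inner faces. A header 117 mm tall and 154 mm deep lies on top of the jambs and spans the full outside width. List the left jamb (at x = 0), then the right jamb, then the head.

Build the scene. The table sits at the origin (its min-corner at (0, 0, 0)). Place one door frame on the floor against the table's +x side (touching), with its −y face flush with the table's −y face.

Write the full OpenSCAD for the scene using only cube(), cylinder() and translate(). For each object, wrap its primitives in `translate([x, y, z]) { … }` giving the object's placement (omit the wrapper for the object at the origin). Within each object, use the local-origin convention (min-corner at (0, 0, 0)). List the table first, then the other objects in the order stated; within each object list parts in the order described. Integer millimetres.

translate([0, 0, 654]) cube([1027, 930, 28]);
translate([67, 67, 0]) cylinder(h = 654, r = 27);
translate([960, 67, 0]) cylinder(h = 654, r = 27);
translate([67, 863, 0]) cylinder(h = 654, r = 27);
translate([960, 863, 0]) cylinder(h = 654, r = 27);
translate([1027, 0, 0]) {
  cube([71, 154, 2139]);
  translate([804, 0, 0]) cube([71, 154, 2139]);
  translate([0, 0, 2139]) cube([875, 154, 117]);
}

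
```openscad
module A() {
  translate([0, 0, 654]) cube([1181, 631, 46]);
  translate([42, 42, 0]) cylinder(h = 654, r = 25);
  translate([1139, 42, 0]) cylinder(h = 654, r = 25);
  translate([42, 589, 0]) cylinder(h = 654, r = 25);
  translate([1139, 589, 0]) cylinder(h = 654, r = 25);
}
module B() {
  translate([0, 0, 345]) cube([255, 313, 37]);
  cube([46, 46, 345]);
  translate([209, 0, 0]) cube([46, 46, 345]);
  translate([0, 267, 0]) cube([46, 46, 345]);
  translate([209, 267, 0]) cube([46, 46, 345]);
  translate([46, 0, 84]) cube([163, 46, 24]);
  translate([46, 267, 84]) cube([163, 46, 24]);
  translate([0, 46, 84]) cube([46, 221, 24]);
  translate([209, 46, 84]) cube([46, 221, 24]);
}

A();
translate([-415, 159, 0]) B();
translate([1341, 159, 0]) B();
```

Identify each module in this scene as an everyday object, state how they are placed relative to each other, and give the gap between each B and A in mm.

A is a table. B is a stool. Two stools sit around the table at the −x, +x sides. The gap between each stool and the table is 160 mm.

Each stool's nearest face is 160 mm from the table's bounding box.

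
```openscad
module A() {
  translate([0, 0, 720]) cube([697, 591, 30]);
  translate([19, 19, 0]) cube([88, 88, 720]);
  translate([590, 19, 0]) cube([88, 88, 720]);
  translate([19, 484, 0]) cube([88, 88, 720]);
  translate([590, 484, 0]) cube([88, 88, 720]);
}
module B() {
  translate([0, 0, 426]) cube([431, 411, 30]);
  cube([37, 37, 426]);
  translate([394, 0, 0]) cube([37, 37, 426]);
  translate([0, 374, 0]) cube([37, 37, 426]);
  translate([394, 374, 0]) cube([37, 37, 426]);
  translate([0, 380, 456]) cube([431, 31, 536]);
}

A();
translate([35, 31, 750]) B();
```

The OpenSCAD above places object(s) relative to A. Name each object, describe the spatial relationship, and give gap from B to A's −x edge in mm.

The chair's min-x is at 35; the table's min-x is 0; gap = 35 mm.

A is a table. B is a chair. The chair is on top of the table. The gap from the chair to the table's −x edge is 35 mm.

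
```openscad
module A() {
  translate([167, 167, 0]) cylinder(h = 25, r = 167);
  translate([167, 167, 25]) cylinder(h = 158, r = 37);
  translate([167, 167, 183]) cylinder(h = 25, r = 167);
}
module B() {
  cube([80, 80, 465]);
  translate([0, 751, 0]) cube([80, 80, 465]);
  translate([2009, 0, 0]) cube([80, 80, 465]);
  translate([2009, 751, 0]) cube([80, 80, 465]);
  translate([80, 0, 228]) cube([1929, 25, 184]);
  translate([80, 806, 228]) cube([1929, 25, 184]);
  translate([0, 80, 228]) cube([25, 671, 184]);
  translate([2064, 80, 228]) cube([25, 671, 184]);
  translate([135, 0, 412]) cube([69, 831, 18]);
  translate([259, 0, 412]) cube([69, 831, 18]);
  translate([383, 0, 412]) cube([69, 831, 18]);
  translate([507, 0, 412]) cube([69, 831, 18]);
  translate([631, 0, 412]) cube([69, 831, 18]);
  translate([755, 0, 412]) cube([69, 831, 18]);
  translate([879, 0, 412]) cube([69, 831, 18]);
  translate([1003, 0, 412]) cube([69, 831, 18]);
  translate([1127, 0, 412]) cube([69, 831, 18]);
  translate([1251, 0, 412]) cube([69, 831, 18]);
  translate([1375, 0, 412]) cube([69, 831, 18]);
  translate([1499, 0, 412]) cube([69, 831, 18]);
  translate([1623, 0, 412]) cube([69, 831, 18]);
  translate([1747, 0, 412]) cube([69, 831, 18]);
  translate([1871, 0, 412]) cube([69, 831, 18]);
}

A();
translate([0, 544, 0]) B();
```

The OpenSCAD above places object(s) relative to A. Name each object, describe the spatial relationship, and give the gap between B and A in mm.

The bed frame's nearest face is 210 mm from the spool's +y face.

A is a spool. B is a bed frame. The bed frame is on the floor beside the spool on its +y side. The gap between the bed frame and the spool is 210 mm.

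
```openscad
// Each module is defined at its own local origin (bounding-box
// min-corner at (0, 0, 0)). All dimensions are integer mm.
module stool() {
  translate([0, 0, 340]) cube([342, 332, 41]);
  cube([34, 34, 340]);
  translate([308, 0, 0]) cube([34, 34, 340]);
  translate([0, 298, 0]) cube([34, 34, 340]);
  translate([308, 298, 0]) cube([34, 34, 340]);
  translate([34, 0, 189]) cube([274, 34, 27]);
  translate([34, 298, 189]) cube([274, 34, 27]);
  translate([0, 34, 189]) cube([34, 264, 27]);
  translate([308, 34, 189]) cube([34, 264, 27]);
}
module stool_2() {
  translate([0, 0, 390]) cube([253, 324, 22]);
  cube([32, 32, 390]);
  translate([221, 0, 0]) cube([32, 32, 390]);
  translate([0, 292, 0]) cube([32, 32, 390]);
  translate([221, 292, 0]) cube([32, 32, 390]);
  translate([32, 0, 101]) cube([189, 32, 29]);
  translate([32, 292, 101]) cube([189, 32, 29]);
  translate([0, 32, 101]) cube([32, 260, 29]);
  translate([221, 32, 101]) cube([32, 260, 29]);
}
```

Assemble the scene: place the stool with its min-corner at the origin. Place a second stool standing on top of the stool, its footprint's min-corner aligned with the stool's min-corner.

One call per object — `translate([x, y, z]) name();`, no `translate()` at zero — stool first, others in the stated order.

stool();
translate([0, 0, 381]) stool_2();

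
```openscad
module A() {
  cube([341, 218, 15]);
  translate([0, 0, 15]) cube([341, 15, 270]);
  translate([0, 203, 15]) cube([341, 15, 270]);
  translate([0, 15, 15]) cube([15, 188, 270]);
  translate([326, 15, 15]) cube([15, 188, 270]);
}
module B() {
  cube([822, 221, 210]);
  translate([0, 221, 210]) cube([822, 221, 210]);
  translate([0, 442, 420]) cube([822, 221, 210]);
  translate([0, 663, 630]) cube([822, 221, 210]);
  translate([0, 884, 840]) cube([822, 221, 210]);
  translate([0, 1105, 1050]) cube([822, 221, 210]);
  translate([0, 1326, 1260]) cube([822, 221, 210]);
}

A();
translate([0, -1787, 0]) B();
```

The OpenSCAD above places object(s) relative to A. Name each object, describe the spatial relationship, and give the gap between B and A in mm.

A is an open box. B is a staircase. The staircase is on the floor beside the open box on its −y side. The gap between the staircase and the open box is 240 mm.

The staircase's nearest face is 240 mm from the open box's −y face.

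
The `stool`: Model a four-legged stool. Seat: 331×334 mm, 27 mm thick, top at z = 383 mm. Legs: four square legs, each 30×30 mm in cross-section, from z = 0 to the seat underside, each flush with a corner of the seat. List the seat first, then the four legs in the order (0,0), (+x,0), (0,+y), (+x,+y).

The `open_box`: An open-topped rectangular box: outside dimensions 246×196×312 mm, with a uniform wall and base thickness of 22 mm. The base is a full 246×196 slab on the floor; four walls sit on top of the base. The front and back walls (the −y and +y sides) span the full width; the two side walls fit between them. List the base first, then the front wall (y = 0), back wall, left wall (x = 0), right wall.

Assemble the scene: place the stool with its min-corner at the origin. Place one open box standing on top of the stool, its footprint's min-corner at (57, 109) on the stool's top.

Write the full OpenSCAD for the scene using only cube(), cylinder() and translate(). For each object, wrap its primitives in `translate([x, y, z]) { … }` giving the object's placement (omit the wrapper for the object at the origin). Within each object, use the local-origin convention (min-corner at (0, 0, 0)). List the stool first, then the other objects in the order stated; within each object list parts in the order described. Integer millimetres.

translate([0, 0, 356]) cube([331, 334, 27]);
cube([30, 30, 356]);
translate([301, 0, 0]) cube([30, 30, 356]);
translate([0, 304, 0]) cube([30, 30, 356]);
translate([301, 304, 0]) cube([30, 30, 356]);
translate([57, 109, 383]) {
  cube([246, 196, 22]);
  translate([0, 0, 22]) cube([246, 22, 290]);
  translate([0, 174, 22]) cube([246, 22, 290]);
  translate([0, 22, 22]) cube([22, 152, 290]);
  translate([224, 22, 22]) cube([22, 152, 290]);
}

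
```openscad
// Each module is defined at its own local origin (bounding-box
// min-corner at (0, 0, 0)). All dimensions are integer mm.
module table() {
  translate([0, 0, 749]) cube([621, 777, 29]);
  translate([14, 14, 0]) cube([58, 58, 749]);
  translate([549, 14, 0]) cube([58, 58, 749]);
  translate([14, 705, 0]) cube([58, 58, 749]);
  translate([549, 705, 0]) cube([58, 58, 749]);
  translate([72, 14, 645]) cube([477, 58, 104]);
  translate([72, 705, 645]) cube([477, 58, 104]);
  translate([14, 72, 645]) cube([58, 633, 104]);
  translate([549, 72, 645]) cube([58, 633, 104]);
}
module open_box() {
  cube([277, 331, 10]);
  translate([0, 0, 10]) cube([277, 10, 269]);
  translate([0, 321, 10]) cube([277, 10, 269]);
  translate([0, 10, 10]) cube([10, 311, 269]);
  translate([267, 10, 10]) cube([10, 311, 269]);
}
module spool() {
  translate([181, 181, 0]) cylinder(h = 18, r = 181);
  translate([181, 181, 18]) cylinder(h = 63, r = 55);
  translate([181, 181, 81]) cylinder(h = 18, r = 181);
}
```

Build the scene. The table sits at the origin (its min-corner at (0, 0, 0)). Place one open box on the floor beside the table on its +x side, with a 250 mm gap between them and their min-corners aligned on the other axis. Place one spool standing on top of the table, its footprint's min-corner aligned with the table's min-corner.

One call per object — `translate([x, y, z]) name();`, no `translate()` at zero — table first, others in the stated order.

table();
translate([871, 0, 0]) open_box();
translate([0, 0, 778]) spool();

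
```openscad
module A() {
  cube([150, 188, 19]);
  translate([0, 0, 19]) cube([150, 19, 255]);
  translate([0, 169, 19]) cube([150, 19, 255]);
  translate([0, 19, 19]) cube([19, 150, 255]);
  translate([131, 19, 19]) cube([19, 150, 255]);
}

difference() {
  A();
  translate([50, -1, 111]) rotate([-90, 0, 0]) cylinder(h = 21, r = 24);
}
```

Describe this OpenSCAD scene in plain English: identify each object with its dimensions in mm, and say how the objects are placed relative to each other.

A is an open storage box with external size 150×188×274 mm and wall thickness 19 mm (the base is also 19 mm thick). The base covers the whole footprint; the four walls stand on the base, with the y-facing walls full-width and the x-facing walls fitting between their inner faces.

The open box has a circular hole of radius 24 mm through its front wall, centred at (x = 50, z = 111).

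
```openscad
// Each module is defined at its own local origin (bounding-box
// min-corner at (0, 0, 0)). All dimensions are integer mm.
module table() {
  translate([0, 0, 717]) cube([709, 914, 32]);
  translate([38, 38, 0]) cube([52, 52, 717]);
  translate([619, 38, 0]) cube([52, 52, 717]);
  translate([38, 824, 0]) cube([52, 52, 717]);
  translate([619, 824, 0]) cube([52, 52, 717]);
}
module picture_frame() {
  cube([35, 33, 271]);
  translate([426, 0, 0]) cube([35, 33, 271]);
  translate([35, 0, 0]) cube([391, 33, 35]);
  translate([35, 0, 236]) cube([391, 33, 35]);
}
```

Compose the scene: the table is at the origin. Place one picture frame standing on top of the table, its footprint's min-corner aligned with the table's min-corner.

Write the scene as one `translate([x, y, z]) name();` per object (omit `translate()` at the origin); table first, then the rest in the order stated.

table();
translate([0, 0, 749]) picture_frame();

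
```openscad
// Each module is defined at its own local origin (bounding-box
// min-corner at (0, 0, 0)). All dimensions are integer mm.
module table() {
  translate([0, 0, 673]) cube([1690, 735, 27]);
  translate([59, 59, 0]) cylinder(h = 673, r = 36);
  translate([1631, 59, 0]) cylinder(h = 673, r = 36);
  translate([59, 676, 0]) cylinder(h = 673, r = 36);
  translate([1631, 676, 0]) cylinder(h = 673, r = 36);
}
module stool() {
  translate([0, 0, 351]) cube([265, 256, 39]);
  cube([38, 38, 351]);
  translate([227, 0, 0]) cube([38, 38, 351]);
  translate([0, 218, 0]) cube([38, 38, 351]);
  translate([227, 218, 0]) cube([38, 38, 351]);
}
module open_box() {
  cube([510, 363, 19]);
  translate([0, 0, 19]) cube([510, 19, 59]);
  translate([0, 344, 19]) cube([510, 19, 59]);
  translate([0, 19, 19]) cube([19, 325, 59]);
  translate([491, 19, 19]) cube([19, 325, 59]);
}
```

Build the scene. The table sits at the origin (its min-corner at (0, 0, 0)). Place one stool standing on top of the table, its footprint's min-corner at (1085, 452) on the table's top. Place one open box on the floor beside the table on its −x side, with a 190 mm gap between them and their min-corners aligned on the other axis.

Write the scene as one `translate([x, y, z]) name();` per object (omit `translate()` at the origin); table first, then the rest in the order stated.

table();
translate([1085, 452, 700]) stool();
translate([-700, 0, 0]) open_box();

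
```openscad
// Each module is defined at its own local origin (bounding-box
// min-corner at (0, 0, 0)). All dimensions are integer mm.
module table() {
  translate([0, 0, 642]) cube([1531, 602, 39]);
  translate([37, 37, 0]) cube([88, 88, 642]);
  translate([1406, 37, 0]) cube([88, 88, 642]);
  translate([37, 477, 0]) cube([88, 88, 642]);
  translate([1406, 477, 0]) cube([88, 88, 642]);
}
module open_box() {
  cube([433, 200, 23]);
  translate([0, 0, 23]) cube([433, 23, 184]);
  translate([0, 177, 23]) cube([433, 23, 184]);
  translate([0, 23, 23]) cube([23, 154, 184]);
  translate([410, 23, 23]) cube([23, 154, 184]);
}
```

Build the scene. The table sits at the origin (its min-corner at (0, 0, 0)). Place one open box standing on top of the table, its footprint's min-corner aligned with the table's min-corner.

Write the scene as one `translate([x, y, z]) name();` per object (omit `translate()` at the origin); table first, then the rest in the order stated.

table();
translate([0, 0, 681]) open_box();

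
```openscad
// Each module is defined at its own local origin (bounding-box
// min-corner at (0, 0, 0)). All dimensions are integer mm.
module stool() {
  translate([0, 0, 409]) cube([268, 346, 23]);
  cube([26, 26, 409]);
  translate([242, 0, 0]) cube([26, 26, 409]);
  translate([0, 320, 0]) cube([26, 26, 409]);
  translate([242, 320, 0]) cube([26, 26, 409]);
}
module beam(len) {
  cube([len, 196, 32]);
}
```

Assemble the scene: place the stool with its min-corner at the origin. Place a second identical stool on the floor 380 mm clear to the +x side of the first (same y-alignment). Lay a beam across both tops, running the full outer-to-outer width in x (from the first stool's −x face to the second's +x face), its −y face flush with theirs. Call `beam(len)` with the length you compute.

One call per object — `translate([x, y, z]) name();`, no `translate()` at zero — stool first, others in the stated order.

stool();
translate([648, 0, 0]) stool();
translate([0, 0, 432]) beam(916);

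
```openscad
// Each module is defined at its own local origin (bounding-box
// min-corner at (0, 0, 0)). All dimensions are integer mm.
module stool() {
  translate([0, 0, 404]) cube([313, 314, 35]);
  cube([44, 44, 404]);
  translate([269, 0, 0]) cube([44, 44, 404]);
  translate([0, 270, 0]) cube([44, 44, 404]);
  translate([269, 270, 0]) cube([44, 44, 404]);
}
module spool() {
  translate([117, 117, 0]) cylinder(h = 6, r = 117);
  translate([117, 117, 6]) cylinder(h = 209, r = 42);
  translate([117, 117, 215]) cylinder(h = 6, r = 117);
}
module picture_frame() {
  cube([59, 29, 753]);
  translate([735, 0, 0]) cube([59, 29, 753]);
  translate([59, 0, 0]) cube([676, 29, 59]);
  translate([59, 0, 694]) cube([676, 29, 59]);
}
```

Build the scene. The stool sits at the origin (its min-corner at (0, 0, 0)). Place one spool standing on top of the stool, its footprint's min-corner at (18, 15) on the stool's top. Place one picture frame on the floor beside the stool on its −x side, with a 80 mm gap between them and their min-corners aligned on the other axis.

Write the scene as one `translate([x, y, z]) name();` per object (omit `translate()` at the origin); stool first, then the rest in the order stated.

stool();
translate([18, 15, 439]) spool();
translate([-874, 0, 0]) picture_frame();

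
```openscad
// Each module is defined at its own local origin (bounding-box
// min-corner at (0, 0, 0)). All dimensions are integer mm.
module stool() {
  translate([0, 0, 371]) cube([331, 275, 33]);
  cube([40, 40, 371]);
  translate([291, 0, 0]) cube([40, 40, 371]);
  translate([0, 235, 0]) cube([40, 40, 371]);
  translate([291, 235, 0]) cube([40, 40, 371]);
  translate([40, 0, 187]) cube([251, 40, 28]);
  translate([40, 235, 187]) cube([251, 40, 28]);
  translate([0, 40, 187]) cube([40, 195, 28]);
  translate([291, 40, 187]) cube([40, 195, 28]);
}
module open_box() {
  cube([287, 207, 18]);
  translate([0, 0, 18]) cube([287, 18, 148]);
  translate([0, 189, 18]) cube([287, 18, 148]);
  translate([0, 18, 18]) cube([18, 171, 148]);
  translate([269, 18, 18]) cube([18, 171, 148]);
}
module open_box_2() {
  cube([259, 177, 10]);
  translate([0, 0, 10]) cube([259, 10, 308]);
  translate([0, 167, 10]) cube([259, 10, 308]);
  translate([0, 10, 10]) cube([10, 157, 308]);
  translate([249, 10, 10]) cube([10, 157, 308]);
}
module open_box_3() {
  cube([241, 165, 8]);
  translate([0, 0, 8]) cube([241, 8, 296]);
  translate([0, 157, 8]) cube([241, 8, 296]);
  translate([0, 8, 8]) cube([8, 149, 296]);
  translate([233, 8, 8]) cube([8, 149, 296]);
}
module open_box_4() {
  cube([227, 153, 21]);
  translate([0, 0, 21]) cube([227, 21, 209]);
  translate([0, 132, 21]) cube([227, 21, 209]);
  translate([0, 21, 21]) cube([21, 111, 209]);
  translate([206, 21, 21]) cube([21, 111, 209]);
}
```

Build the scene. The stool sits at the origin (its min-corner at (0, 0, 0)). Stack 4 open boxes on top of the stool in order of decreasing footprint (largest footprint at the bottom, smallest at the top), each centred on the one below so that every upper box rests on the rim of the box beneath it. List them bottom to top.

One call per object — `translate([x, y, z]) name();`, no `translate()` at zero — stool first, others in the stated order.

stool();
translate([22, 34, 404]) open_box();
translate([36, 49, 570]) open_box_2();
translate([45, 55, 888]) open_box_3();
translate([52, 61, 1192]) open_box_4();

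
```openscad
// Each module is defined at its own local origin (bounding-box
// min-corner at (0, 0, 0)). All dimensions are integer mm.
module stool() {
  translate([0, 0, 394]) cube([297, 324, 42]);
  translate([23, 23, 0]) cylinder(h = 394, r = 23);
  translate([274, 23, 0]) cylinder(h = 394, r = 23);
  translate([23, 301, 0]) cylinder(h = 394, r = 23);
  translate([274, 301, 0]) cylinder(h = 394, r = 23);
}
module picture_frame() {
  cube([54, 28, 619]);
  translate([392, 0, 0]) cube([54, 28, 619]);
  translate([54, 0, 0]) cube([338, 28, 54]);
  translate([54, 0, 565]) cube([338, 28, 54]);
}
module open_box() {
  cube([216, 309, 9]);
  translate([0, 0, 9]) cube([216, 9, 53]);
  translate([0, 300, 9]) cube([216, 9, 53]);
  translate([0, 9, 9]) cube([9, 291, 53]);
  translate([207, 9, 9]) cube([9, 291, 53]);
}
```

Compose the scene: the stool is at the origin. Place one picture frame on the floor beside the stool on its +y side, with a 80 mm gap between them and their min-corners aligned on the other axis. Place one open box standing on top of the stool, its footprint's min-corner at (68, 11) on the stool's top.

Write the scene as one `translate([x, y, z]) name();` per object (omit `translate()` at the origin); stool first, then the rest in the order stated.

stool();
translate([0, 404, 0]) picture_frame();
translate([68, 11, 436]) open_box();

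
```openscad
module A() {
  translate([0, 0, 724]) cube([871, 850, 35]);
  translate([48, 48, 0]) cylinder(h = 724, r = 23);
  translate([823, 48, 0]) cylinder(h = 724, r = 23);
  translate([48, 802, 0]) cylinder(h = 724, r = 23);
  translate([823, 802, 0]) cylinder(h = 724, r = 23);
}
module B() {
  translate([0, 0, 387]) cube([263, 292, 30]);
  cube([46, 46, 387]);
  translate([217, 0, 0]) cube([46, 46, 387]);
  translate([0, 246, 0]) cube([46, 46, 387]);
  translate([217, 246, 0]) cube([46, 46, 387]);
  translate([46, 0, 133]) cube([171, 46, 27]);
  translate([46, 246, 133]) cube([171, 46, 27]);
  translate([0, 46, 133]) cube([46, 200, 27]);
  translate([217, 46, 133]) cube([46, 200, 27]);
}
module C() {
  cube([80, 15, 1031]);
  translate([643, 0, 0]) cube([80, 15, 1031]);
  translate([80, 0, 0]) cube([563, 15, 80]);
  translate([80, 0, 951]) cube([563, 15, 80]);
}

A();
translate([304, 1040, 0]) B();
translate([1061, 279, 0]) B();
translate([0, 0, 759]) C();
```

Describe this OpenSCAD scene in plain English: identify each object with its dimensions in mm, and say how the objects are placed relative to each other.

A is a table with a 871×850 mm rectangular top, 35 mm thick, top surface at z = 759 mm, supported by four round legs of 46 mm diameter, each leg's bounding box inset 25 mm from the nearest pair of top edges, running from the floor.

B is a four-legged stool. The seat is a 263×292×30 mm slab whose top surface is at z = 417 mm; four square legs, each 46×46 mm in cross-section, run from the floor (z = 0) to the underside of the seat, each flush with a corner of the seat. Four stretchers, 46 mm wide and 27 mm tall, connect adjacent legs with their undersides at z = 133 mm, each running between the inner faces of the legs it joins and aligned with the legs' outer faces on the other axis.

C is a rectangular picture frame lying in the x–z plane (depth along y). The opening is 563 mm wide (x) by 871 mm tall (z), surrounded by a border 80 mm wide on all four sides. The frame is 15 mm deep and is made of two full-height vertical stiles with two horizontal rails fitted between them.

Two stools sit around the table at the +y, +x sides. The picture frame is on top of the table.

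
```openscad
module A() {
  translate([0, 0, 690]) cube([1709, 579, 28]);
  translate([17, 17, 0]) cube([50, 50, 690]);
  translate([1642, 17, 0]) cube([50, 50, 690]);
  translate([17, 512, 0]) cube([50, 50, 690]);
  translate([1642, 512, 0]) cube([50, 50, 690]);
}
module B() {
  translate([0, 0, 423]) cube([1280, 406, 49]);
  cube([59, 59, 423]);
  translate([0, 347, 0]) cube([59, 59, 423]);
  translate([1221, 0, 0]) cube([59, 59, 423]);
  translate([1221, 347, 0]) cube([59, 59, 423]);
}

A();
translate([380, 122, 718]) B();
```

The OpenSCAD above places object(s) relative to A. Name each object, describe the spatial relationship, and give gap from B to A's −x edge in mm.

A is a table. B is a bench. The bench is on top of the table. The gap from the bench to the table's −x edge is 380 mm.

The bench's min-x is at 380; the table's min-x is 0; gap = 380 mm.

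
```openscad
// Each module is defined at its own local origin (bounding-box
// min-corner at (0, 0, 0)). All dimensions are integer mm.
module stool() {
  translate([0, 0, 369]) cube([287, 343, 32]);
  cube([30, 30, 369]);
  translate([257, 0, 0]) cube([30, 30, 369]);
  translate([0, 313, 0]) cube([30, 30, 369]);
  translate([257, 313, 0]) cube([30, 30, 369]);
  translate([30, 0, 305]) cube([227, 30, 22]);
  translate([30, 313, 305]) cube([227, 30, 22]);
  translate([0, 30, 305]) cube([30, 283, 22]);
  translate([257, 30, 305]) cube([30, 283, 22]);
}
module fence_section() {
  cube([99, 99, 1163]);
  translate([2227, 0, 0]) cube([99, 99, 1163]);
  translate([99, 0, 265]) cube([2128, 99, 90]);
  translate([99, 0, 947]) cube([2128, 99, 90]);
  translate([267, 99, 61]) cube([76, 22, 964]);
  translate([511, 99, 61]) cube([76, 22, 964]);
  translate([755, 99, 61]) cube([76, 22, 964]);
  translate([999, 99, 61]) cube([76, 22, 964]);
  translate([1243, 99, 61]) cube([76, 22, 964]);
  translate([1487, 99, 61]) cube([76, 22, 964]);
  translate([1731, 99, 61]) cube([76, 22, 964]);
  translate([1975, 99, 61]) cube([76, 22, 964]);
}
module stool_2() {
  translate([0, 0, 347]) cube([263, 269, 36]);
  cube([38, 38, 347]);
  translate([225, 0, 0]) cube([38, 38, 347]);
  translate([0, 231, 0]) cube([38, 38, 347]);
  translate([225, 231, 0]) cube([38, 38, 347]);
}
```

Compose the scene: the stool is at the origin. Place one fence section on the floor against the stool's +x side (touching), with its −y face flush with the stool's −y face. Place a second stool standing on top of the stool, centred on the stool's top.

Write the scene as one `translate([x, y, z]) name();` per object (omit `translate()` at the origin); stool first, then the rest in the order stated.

stool();
translate([287, 0, 0]) fence_section();
translate([12, 37, 401]) stool_2();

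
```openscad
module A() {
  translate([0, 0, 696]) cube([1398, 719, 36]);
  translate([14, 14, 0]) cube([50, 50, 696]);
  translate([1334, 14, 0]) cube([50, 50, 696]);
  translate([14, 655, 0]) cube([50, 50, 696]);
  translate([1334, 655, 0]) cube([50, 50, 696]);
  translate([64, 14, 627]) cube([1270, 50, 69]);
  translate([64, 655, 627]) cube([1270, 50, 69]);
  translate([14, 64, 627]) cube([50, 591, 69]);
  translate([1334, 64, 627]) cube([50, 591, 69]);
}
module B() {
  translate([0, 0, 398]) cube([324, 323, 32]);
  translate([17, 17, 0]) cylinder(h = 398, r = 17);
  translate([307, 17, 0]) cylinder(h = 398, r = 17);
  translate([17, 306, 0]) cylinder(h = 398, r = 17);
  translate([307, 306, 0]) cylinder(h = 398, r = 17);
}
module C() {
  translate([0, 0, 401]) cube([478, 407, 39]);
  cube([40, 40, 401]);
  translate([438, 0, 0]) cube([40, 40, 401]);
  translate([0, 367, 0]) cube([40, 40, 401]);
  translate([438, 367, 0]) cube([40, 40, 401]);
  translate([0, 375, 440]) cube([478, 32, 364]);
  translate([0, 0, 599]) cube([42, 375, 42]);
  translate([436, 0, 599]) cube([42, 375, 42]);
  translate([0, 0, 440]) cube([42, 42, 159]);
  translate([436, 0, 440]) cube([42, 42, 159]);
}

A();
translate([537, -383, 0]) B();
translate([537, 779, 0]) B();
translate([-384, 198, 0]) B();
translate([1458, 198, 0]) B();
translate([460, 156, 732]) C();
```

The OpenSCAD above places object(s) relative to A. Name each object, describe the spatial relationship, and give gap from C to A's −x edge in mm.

The chair's min-x is at 460; the table's min-x is 0; gap = 460 mm.

A is a table. B is a stool. C is a chair. Four stools sit around the table at the −y, +y, −x, +x sides. The chair is on top of the table, centred. The gap from the chair to the table's −x edge is 460 mm.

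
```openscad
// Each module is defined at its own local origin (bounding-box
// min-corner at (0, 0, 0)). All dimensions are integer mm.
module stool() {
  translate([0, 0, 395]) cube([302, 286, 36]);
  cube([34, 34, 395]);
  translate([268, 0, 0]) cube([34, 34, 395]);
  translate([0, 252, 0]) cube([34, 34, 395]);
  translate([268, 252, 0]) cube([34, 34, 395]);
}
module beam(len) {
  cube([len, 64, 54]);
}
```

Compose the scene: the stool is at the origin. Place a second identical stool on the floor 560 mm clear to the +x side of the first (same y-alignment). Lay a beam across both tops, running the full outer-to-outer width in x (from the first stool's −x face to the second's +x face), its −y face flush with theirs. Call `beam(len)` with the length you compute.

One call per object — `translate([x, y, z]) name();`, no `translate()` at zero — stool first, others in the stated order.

stool();
translate([862, 0, 0]) stool();
translate([0, 0, 431]) beam(1164);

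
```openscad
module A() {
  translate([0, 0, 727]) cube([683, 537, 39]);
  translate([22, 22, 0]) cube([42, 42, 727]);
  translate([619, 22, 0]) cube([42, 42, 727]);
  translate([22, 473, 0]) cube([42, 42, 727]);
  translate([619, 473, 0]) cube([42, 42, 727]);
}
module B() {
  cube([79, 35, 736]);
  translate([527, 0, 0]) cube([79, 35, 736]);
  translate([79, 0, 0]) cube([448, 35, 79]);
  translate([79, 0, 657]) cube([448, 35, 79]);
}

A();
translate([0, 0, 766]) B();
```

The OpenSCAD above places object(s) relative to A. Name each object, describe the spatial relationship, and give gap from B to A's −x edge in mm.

A is a table. B is a picture frame. The picture frame is on top of the table. The gap from the picture frame to the table's −x edge is 0 mm.

The picture frame's min-x is at 0; the table's min-x is 0; gap = 0 mm.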